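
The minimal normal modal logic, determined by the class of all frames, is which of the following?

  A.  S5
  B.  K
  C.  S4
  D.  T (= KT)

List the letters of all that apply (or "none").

(A) S5 is determined by the class of reflexive, symmetric, and transitive frames.
(B) K is determined by exactly this class.
(C) S4 is determined by the class of reflexive and transitive frames.
(D) T (= KT) is determined by the class of reflexive frames.

B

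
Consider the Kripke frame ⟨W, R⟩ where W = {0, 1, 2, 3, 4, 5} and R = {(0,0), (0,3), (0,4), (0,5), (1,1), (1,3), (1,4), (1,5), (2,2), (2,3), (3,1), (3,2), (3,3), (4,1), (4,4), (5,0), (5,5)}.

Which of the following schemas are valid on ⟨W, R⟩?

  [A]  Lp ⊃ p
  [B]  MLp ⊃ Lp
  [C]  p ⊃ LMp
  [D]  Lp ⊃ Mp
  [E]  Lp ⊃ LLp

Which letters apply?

A, D

R is reflexive: each world relates to itself.
R is not symmetric: 0 R 3 but not 3 R 0.
R is not transitive: 0 R 3 and 3 R 1 but not 0 R 1.
R is not euclidean: 0 R 3 and 0 R 0 but not 3 R 0.
R is serial: every world has an R-successor.
(A) Lp ⊃ p is axiom T, which corresponds to reflexivity. R is reflexive — valid.
(B) MLp ⊃ Lp (the dual of axiom 5) characterises the euclidean frames. R is not euclidean — not valid.
(C) axiom B: valid iff R is symmetric. R is not symmetric — not valid.
(D) axiom D: valid iff R is serial. R is serial — valid.
(E) axiom 4: valid iff R is transitive. R is not transitive — not valid.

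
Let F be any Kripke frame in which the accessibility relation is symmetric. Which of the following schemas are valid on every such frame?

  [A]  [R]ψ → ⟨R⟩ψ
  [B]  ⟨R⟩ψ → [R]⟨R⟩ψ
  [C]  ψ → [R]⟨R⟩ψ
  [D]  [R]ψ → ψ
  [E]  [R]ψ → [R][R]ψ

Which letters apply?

C

(A) axiom D: valid iff R is serial. Such an R need not be serial — not valid.
(B) ⟨R⟩ψ → [R]⟨R⟩ψ is axiom 5, which corresponds to the euclidean property. Such an R need not be euclidean — not valid.
(C) ψ → [R]⟨R⟩ψ (axiom B) characterises the symmetric frames. Every such R is symmetric — valid.
(D) [R]ψ → ψ is axiom T, which corresponds to reflexivity. Such an R need not be reflexive — not valid.
(E) [R]ψ → [R][R]ψ (axiom 4) characterises the transitive frames. Such an R need not be transitive — not valid.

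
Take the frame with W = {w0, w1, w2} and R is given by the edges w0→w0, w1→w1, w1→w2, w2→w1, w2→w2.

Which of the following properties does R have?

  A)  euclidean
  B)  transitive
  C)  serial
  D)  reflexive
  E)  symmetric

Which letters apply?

A, B, C, D, E

(A) euclidean: any two R-successors of the same world are R-related.
(B) transitive: R is closed under composition.
(C) serial: every world has an R-successor.
(D) reflexive: each world relates to itself.
(E) symmetric: every R-edge is matched by its reverse.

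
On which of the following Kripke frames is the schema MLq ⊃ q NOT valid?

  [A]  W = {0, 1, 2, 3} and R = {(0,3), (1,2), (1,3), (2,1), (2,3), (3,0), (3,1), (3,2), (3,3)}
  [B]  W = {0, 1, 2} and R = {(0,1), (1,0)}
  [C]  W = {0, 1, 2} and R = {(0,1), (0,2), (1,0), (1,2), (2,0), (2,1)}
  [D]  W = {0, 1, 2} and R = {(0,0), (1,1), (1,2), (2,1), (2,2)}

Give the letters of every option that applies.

The schema MLq ⊃ q is the dual of axiom B; it is valid on a frame iff R is symmetric.
(A) R is symmetric (every R-edge is matched by its reverse), so the schema is valid here.
(B) R is symmetric (every R-edge is matched by its reverse), so the schema is valid here.
(C) R is symmetric (every R-edge is matched by its reverse), so the schema is valid here.
(D) R is symmetric (every R-edge is matched by its reverse), so the schema is valid here.

none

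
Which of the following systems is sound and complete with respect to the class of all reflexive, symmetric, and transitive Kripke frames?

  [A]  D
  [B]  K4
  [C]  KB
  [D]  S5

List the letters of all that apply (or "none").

D

(A) D is determined by the class of serial frames.
(B) K4 is determined by the class of transitive frames.
(C) KB is determined by the class of symmetric frames.
(D) S5 is determined by exactly this class.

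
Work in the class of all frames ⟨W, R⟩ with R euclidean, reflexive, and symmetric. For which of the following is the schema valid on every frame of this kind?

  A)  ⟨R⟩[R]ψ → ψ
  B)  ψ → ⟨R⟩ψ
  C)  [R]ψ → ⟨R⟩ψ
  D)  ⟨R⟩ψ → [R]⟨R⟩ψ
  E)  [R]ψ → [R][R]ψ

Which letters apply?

A relation that is euclidean, reflexive, and symmetric is also serial and transitive.
(A) ⟨R⟩[R]ψ → ψ is the dual of axiom B; it is valid on a frame exactly when R is symmetric. Every such R is symmetric, so valid.
(B) ψ → ⟨R⟩ψ (the dual of axiom T) characterises the reflexive frames. Every such R is reflexive — valid.
(C) [R]ψ → ⟨R⟩ψ (axiom D) characterises the serial frames. Every such R is serial — valid.
(D) ⟨R⟩ψ → [R]⟨R⟩ψ is axiom 5, which corresponds to the euclidean property. Every such R is euclidean — valid.
(E) [R]ψ → [R][R]ψ is axiom 4; it is valid on a frame exactly when R is transitive. Every such R is transitive, so valid.

A, B, C, D, E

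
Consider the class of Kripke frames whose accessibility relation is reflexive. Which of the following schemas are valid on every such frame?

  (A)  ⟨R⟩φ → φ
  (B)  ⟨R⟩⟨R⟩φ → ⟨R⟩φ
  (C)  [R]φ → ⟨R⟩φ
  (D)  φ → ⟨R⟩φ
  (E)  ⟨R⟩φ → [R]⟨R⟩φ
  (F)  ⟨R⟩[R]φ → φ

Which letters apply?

A reflexive relation is serial.
(A) ⟨R⟩φ → φ is valid only on frames where every R-edge is a self-loop. Such an R need not be a subset of the identity — not valid.
(B) ⟨R⟩⟨R⟩φ → ⟨R⟩φ is the dual of axiom 4, which corresponds to transitivity. Such an R need not be transitive — not valid.
(C) [R]φ → ⟨R⟩φ is axiom D, which corresponds to seriality. Every such R is serial — valid.
(D) φ → ⟨R⟩φ is the dual of axiom T, which corresponds to reflexivity. Every such R is reflexive — valid.
(E) ⟨R⟩φ → [R]⟨R⟩φ is axiom 5; it is valid on a frame exactly when R is euclidean. Such an R need not be euclidean, so not valid.
(F) the dual of axiom B: valid iff R is symmetric. Such an R need not be symmetric — not valid.

C, D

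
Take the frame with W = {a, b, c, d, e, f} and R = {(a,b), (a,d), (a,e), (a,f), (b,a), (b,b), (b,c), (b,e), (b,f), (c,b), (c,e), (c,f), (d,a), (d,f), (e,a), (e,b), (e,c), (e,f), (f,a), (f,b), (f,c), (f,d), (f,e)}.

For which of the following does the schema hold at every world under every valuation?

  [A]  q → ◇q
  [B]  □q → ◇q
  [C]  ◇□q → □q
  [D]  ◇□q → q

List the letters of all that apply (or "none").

R is not reflexive: not a R a.
R is symmetric: every R-edge is matched by its reverse.
R is not euclidean: a R b and a R d but not b R d.
R is serial: every world has an R-successor.
(A) the dual of axiom T: valid iff R is reflexive. R is not reflexive — not valid.
(B) axiom D: valid iff R is serial. R is serial — valid.
(C) ◇□q → □q is the dual of axiom 5, which corresponds to the euclidean property. R is not euclidean — not valid.
(D) ◇□q → q (the dual of axiom B) characterises the symmetric frames. R is symmetric — valid.

B, D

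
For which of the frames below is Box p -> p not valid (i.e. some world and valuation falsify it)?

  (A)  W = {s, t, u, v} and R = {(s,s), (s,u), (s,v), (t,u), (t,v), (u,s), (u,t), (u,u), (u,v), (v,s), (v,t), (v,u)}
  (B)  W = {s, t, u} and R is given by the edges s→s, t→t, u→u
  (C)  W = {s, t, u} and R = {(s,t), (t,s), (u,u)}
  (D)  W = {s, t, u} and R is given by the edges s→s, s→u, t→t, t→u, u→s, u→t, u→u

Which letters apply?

The schema Box p -> p is axiom T; it is valid on a frame iff R is reflexive.
(A) R is not reflexive (not t R t), so the schema fails here.
(B) R is reflexive (each world relates to itself), so the schema is valid here.
(C) R is not reflexive (not s R s), so the schema fails here.
(D) R is reflexive (each world relates to itself), so the schema is valid here.

A, C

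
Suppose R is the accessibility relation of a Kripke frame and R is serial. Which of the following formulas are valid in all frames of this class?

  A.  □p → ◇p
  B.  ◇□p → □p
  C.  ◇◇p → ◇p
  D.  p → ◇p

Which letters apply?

A

(A) axiom D: valid iff R is serial. Every such R is serial — valid.
(B) ◇□p → □p is the dual of axiom 5; it is valid on a frame exactly when R is euclidean. Such an R need not be euclidean, so not valid.
(C) ◇◇p → ◇p (the dual of axiom 4) characterises the transitive frames. Such an R need not be transitive — not valid.
(D) p → ◇p is the dual of axiom T, which corresponds to reflexivity. Such an R need not be reflexive — not valid.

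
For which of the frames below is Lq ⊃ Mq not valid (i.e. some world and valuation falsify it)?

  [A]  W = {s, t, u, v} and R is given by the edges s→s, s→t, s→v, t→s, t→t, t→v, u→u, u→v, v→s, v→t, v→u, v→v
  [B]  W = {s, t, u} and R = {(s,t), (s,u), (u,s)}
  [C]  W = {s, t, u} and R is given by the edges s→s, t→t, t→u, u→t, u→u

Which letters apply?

The schema Lq ⊃ Mq is axiom D; it is valid on a frame iff R is serial.
(A) R is serial (every world has an R-successor), so the schema is valid here.
(B) R is not serial (t has no R-successor), so the schema fails here.
(C) R is serial (every world has an R-successor), so the schema is valid here.

B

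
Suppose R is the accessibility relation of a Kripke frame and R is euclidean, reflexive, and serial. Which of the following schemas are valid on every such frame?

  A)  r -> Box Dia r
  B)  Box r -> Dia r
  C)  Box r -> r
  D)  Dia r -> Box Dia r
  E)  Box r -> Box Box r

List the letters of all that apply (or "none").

A, B, C, D, E

A relation that is euclidean, reflexive, and serial is also symmetric and transitive.
(A) r -> Box Dia r is axiom B; it is valid on a frame exactly when R is symmetric. Every such R is symmetric, so valid.
(B) Box r -> Dia r is axiom D; it is valid on a frame exactly when R is serial. Every such R is serial, so valid.
(C) Box r -> r (axiom T) characterises the reflexive frames. Every such R is reflexive — valid.
(D) Dia r -> Box Dia r (axiom 5) characterises the euclidean frames. Every such R is euclidean — valid.
(E) Box r -> Box Box r is axiom 4, which corresponds to transitivity. Every such R is transitive — valid.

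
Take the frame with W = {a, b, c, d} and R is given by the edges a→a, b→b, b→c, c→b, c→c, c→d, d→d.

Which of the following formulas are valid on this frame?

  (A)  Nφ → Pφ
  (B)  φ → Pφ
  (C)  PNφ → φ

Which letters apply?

A, B

R is reflexive: each world relates to itself.
R is not symmetric: c R d but not d R c.
R is serial: every world has an R-successor.
(A) Nφ → Pφ is axiom D, which corresponds to seriality. R is serial — valid.
(B) the dual of axiom T: valid iff R is reflexive. R is reflexive — valid.
(C) PNφ → φ is the dual of axiom B, which corresponds to symmetry. R is not symmetric — not valid.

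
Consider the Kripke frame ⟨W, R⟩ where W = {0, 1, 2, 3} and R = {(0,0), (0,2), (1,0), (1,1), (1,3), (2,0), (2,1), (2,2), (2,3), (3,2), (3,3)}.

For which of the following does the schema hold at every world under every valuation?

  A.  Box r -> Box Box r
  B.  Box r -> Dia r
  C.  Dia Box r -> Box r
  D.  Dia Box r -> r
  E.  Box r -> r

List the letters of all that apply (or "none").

R is reflexive: each world relates to itself.
R is not symmetric: 1 R 0 but not 0 R 1.
R is not transitive: 0 R 2 and 2 R 1 but not 0 R 1.
R is not euclidean: 1 R 0 and 1 R 1 but not 0 R 1.
R is serial: every world has an R-successor.
(A) Box r -> Box Box r (axiom 4) characterises the transitive frames. R is not transitive — not valid.
(B) Box r -> Dia r is axiom D; it is valid on a frame exactly when R is serial. R is serial, so valid.
(C) Dia Box r -> Box r is the dual of axiom 5, which corresponds to the euclidean property. R is not euclidean — not valid.
(D) Dia Box r -> r is the dual of axiom B; it is valid on a frame exactly when R is symmetric. R is not symmetric, so not valid.
(E) axiom T: valid iff R is reflexive. R is reflexive — valid.

B, E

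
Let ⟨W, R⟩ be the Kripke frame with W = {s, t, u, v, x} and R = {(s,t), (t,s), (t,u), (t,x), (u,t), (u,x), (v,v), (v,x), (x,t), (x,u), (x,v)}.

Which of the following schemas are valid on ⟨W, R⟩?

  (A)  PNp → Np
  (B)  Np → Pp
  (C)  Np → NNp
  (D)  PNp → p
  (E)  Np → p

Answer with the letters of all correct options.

R is not reflexive: not s R s.
R is symmetric: every R-edge is matched by its reverse.
R is not transitive: s R t and t R s but not s R s.
R is not euclidean: t R s and t R u but not s R u.
R is serial: every world has an R-successor.
(A) PNp → Np (the dual of axiom 5) characterises the euclidean frames. R is not euclidean — not valid.
(B) Np → Pp (axiom D) characterises the serial frames. R is serial — valid.
(C) axiom 4: valid iff R is transitive. R is not transitive — not valid.
(D) the dual of axiom B: valid iff R is symmetric. R is symmetric — valid.
(E) Np → p is axiom T, which corresponds to reflexivity. R is not reflexive — not valid.

B, D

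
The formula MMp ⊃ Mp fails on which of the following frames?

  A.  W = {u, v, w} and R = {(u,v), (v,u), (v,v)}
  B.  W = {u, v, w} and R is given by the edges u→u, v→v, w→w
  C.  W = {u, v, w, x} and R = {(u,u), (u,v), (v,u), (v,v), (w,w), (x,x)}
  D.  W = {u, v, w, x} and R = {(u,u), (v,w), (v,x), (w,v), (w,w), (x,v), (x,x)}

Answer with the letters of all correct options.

The schema MMp ⊃ Mp is the dual of axiom 4; it is valid on a frame iff R is transitive.
(A) R is not transitive (u R v and v R u but not u R u), so the schema fails here.
(B) R is transitive (R is closed under composition), so the schema is valid here.
(C) R is transitive (R is closed under composition), so the schema is valid here.
(D) R is not transitive (v R w and w R v but not v R v), so the schema fails here.

A, D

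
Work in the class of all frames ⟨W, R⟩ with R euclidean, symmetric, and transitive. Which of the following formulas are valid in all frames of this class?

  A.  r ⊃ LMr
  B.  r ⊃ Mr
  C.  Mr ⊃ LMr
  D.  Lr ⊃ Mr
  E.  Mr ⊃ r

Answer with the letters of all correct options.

(A) axiom B: valid iff R is symmetric. Every such R is symmetric — valid.
(B) r ⊃ Mr (the dual of axiom T) characterises the reflexive frames. Such an R need not be reflexive — not valid.
(C) Mr ⊃ LMr is axiom 5, which corresponds to the euclidean property. Every such R is euclidean — valid.
(D) Lr ⊃ Mr (axiom D) characterises the serial frames. Such an R need not be serial — not valid.
(E) Mr ⊃ r is valid only on frames where every R-edge is a self-loop. Such an R need not be a subset of the identity — not valid.

A, C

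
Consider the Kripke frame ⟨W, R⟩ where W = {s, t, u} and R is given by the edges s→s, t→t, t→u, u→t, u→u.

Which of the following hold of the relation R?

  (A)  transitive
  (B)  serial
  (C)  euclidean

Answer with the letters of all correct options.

(A) transitive: R is closed under composition.
(B) serial: every world has an R-successor.
(C) euclidean: any two R-successors of the same world are R-related.

A, B, C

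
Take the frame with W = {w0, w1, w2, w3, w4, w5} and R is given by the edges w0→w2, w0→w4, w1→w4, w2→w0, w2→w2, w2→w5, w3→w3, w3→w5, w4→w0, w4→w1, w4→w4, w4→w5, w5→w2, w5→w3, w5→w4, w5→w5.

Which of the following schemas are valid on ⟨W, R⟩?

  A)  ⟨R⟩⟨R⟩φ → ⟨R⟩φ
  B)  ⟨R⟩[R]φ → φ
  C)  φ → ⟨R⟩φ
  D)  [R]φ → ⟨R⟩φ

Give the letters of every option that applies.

R is not reflexive: not w0 R w0.
R is symmetric: every R-edge is matched by its reverse.
R is not transitive: w0 R w2 and w2 R w0 but not w0 R w0.
R is serial: every world has an R-successor.
(A) ⟨R⟩⟨R⟩φ → ⟨R⟩φ is the dual of axiom 4; it is valid on a frame exactly when R is transitive. R is not transitive, so not valid.
(B) ⟨R⟩[R]φ → φ is the dual of axiom B, which corresponds to symmetry. R is symmetric — valid.
(C) the dual of axiom T: valid iff R is reflexive. R is not reflexive — not valid.
(D) [R]φ → ⟨R⟩φ is axiom D; it is valid on a frame exactly when R is serial. R is serial, so valid.

B, D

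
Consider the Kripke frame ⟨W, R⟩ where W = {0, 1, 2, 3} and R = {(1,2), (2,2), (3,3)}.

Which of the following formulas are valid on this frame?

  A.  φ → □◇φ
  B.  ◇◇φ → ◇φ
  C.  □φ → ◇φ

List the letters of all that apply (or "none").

B

R is not symmetric: 1 R 2 but not 2 R 1.
R is transitive: R is closed under composition.
R is not serial: 0 has no R-successor.
(A) φ → □◇φ (axiom B) characterises the symmetric frames. R is not symmetric — not valid.
(B) ◇◇φ → ◇φ is the dual of axiom 4; it is valid on a frame exactly when R is transitive. R is transitive, so valid.
(C) □φ → ◇φ (axiom D) characterises the serial frames. R is not serial — not valid.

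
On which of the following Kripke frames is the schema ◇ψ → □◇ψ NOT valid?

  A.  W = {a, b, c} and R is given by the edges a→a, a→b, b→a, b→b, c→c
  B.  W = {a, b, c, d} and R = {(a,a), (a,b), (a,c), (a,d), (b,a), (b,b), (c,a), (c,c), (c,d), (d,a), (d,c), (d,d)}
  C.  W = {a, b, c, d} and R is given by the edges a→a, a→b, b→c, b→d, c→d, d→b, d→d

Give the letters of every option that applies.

B, C

The schema ◇ψ → □◇ψ is axiom 5; it is valid on a frame iff R is euclidean.
(A) R is euclidean (any two R-successors of the same world are R-related), so the schema is valid here.
(B) R is not euclidean (a R b and a R c but not b R c), so the schema fails here.
(C) R is not euclidean (a R b and a R a but not b R a), so the schema fails here.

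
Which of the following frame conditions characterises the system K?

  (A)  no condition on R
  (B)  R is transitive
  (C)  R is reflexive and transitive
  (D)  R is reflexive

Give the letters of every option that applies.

(A) K is sound and complete for exactly this class.
(B) this class determines K4, not K.
(C) this class determines S4, not K.
(D) this class determines T (= KT), not K.

A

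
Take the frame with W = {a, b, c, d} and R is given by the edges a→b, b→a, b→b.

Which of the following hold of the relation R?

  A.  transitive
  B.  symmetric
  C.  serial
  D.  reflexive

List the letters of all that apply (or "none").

B

(A) not transitive: a R b and b R a but not a R a.
(B) symmetric: every R-edge is matched by its reverse.
(C) not serial: c has no R-successor.
(D) not reflexive: not a R a.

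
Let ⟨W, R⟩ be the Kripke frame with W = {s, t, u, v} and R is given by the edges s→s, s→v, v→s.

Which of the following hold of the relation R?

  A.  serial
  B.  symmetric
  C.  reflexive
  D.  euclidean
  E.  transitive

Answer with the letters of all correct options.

(A) not serial: t has no R-successor.
(B) symmetric: every R-edge is matched by its reverse.
(C) not reflexive: not t R t.
(D) not euclidean: s R v and s R v but not v R v.
(E) not transitive: v R s and s R v but not v R v.

B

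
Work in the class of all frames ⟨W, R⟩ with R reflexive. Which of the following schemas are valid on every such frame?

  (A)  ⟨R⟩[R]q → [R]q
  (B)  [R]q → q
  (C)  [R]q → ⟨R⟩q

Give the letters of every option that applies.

A reflexive relation is serial.
(A) ⟨R⟩[R]q → [R]q is the dual of axiom 5, which corresponds to the euclidean property. Such an R need not be euclidean — not valid.
(B) [R]q → q is axiom T; it is valid on a frame exactly when R is reflexive. Every such R is reflexive, so valid.
(C) [R]q → ⟨R⟩q (axiom D) characterises the serial frames. Every such R is serial — valid.

B, C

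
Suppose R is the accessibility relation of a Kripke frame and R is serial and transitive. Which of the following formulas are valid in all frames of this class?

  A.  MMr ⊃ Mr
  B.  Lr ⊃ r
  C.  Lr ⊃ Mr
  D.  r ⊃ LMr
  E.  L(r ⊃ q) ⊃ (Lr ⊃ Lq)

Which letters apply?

(A) MMr ⊃ Mr is the dual of axiom 4, which corresponds to transitivity. Every such R is transitive — valid.
(B) Lr ⊃ r (axiom T) characterises the reflexive frames. Such an R need not be reflexive — not valid.
(C) axiom D: valid iff R is serial. Every such R is serial — valid.
(D) axiom B: valid iff R is symmetric. Such an R need not be symmetric — not valid.
(E) this is just K, valid on every normal frame.

A, C, E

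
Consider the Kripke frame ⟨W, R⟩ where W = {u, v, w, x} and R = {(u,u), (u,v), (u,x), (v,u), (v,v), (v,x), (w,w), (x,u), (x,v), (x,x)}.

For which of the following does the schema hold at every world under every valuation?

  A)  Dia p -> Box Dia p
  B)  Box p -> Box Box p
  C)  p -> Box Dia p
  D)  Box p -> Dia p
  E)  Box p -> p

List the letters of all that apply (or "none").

R is reflexive: each world relates to itself.
R is symmetric: every R-edge is matched by its reverse.
R is transitive: R is closed under composition.
R is euclidean: any two R-successors of the same world are R-related.
R is serial: every world has an R-successor.
(A) Dia p -> Box Dia p (axiom 5) characterises the euclidean frames. R is euclidean — valid.
(B) Box p -> Box Box p is axiom 4, which corresponds to transitivity. R is transitive — valid.
(C) p -> Box Dia p is axiom B, which corresponds to symmetry. R is symmetric — valid.
(D) axiom D: valid iff R is serial. R is serial — valid.
(E) Box p -> p (axiom T) characterises the reflexive frames. R is reflexive — valid.

A, B, C, D, E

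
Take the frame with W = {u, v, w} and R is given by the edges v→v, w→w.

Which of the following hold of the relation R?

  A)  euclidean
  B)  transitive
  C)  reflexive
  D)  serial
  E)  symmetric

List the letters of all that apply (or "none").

A, B, E

(A) euclidean: any two R-successors of the same world are R-related.
(B) transitive: R is closed under composition.
(C) not reflexive: not u R u.
(D) not serial: u has no R-successor.
(E) symmetric: every R-edge is matched by its reverse.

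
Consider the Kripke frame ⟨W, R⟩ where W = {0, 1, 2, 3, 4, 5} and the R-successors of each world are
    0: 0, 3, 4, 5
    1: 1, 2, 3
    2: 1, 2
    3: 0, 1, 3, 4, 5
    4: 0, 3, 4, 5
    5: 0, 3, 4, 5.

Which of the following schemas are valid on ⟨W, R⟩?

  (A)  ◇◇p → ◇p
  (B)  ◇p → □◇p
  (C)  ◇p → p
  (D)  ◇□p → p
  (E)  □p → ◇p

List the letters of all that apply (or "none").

D, E

R is symmetric: every R-edge is matched by its reverse.
R is not transitive: 0 R 3 and 3 R 1 but not 0 R 1.
R is not euclidean: 1 R 2 and 1 R 3 but not 2 R 3.
R is serial: every world has an R-successor.
R is not a subset of the identity: 0 R 3 with 0 ≠ 3.
(A) ◇◇p → ◇p (the dual of axiom 4) characterises the transitive frames. R is not transitive — not valid.
(B) ◇p → □◇p is axiom 5, which corresponds to the euclidean property. R is not euclidean — not valid.
(C) ◇p → p is the converse of T; it holds exactly when R ⊆ identity. Here R ⊄ identity — not valid.
(D) the dual of axiom B: valid iff R is symmetric. R is symmetric — valid.
(E) □p → ◇p is axiom D; it is valid on a frame exactly when R is serial. R is serial, so valid.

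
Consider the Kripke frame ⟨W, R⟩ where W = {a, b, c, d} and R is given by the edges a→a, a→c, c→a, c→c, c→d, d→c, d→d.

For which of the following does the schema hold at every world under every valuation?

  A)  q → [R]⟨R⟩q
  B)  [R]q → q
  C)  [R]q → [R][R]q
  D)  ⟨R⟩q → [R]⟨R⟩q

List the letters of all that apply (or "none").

R is not reflexive: not b R b.
R is symmetric: every R-edge is matched by its reverse.
R is not transitive: a R c and c R d but not a R d.
R is not euclidean: c R a and c R d but not a R d.
(A) q → [R]⟨R⟩q (axiom B) characterises the symmetric frames. R is symmetric — valid.
(B) [R]q → q is axiom T, which corresponds to reflexivity. R is not reflexive — not valid.
(C) [R]q → [R][R]q is axiom 4; it is valid on a frame exactly when R is transitive. R is not transitive, so not valid.
(D) ⟨R⟩q → [R]⟨R⟩q is axiom 5; it is valid on a frame exactly when R is euclidean. R is not euclidean, so not valid.

A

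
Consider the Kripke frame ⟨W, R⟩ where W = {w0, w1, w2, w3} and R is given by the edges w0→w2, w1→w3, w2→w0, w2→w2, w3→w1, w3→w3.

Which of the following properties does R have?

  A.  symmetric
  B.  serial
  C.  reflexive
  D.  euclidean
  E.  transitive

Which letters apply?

(A) symmetric: every R-edge is matched by its reverse.
(B) serial: every world has an R-successor.
(C) not reflexive: not w0 R w0.
(D) not euclidean: w2 R w0 and w2 R w0 but not w0 R w0.
(E) not transitive: w0 R w2 and w2 R w0 but not w0 R w0.

A, B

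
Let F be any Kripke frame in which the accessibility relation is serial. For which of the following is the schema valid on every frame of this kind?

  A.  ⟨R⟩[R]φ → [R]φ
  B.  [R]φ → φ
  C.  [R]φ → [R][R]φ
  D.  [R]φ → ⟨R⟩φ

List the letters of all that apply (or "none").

D

(A) ⟨R⟩[R]φ → [R]φ is the dual of axiom 5; it is valid on a frame exactly when R is euclidean. Such an R need not be euclidean, so not valid.
(B) [R]φ → φ is axiom T; it is valid on a frame exactly when R is reflexive. Such an R need not be reflexive, so not valid.
(C) [R]φ → [R][R]φ is axiom 4; it is valid on a frame exactly when R is transitive. Such an R need not be transitive, so not valid.
(D) [R]φ → ⟨R⟩φ is axiom D; it is valid on a frame exactly when R is serial. Every such R is serial, so valid.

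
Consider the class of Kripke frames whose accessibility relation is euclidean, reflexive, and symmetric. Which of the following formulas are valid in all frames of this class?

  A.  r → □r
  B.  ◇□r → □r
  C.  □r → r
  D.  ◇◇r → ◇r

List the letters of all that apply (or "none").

B, C, D

A relation that is euclidean, reflexive, and symmetric is also serial and transitive.
(A) r → □r is valid only on frames where every R-edge is a self-loop. Such an R need not be a subset of the identity — not valid.
(B) ◇□r → □r is the dual of axiom 5, which corresponds to the euclidean property. Every such R is euclidean — valid.
(C) □r → r is axiom T, which corresponds to reflexivity. Every such R is reflexive — valid.
(D) ◇◇r → ◇r is the dual of axiom 4, which corresponds to transitivity. Every such R is transitive — valid.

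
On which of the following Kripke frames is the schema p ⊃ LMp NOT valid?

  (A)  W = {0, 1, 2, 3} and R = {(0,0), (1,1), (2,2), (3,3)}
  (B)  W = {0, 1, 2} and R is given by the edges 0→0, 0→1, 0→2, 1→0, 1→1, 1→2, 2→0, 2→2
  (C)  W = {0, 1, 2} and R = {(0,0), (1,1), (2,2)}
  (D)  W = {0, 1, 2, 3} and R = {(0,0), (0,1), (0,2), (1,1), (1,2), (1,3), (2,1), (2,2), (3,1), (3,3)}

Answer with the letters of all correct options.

The schema p ⊃ LMp is axiom B; it is valid on a frame iff R is symmetric.
(A) R is symmetric (every R-edge is matched by its reverse), so the schema is valid here.
(B) R is not symmetric (1 R 2 but not 2 R 1), so the schema fails here.
(C) R is symmetric (every R-edge is matched by its reverse), so the schema is valid here.
(D) R is not symmetric (0 R 1 but not 1 R 0), so the schema fails here.

B, D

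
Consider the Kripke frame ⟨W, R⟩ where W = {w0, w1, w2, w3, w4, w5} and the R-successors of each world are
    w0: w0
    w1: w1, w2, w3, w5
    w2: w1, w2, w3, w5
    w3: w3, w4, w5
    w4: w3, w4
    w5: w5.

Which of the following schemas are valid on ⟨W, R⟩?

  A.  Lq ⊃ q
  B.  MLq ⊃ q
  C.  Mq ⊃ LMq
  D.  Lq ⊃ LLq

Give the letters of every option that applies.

R is reflexive: each world relates to itself.
R is not symmetric: w1 R w3 but not w3 R w1.
R is not transitive: w1 R w3 and w3 R w4 but not w1 R w4.
R is not euclidean: w1 R w3 and w1 R w1 but not w3 R w1.
(A) Lq ⊃ q is axiom T; it is valid on a frame exactly when R is reflexive. R is reflexive, so valid.
(B) MLq ⊃ q (the dual of axiom B) characterises the symmetric frames. R is not symmetric — not valid.
(C) Mq ⊃ LMq is axiom 5, which corresponds to the euclidean property. R is not euclidean — not valid.
(D) Lq ⊃ LLq is axiom 4, which corresponds to transitivity. R is not transitive — not valid.

A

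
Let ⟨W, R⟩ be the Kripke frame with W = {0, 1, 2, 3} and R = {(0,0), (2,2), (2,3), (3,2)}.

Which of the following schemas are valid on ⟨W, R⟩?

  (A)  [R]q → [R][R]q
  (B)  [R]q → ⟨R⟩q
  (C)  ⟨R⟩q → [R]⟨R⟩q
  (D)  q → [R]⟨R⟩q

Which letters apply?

D

R is symmetric: every R-edge is matched by its reverse.
R is not transitive: 3 R 2 and 2 R 3 but not 3 R 3.
R is not euclidean: 2 R 3 and 2 R 3 but not 3 R 3.
R is not serial: 1 has no R-successor.
(A) axiom 4: valid iff R is transitive. R is not transitive — not valid.
(B) axiom D: valid iff R is serial. R is not serial — not valid.
(C) axiom 5: valid iff R is euclidean. R is not euclidean — not valid.
(D) axiom B: valid iff R is symmetric. R is symmetric — valid.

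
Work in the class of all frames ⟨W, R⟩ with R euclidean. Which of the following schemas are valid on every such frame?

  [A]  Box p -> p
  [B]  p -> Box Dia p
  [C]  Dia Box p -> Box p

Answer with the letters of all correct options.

(A) axiom T: valid iff R is reflexive. Such an R need not be reflexive — not valid.
(B) p -> Box Dia p is axiom B; it is valid on a frame exactly when R is symmetric. Such an R need not be symmetric, so not valid.
(C) the dual of axiom 5: valid iff R is euclidean. Every such R is euclidean — valid.

C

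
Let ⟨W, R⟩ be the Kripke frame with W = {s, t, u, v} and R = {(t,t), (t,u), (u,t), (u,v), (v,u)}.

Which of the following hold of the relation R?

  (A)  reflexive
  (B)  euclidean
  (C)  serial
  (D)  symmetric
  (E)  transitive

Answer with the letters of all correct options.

D

(A) not reflexive: not s R s.
(B) not euclidean: u R t and u R v but not t R v.
(C) not serial: s has no R-successor.
(D) symmetric: every R-edge is matched by its reverse.
(E) not transitive: t R u and u R v but not t R v.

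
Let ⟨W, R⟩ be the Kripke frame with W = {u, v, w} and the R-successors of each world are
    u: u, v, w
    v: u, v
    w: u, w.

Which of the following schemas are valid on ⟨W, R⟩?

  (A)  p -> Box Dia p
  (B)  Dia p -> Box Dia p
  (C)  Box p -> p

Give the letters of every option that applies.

A, C

R is reflexive: each world relates to itself.
R is symmetric: every R-edge is matched by its reverse.
R is not euclidean: u R v and u R w but not v R w.
(A) p -> Box Dia p (axiom B) characterises the symmetric frames. R is symmetric — valid.
(B) Dia p -> Box Dia p is axiom 5; it is valid on a frame exactly when R is euclidean. R is not euclidean, so not valid.
(C) Box p -> p is axiom T, which corresponds to reflexivity. R is reflexive — valid.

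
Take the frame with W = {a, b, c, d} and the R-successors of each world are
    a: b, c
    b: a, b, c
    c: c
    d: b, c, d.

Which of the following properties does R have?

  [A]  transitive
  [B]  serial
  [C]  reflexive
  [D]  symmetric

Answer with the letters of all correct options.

B

(A) not transitive: a R b and b R a but not a R a.
(B) serial: every world has an R-successor.
(C) not reflexive: not a R a.
(D) not symmetric: a R c but not c R a.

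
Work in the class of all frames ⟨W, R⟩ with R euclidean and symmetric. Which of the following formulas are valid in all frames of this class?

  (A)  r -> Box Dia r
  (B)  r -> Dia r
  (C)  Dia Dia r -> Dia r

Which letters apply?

A, C

A symmetric euclidean relation is transitive (uRv and vRw give vRu by symmetry, then uRw by the euclidean condition, applied at v).
(A) axiom B: valid iff R is symmetric. Every such R is symmetric — valid.
(B) r -> Dia r is the dual of axiom T, which corresponds to reflexivity. Such an R need not be reflexive — not valid.
(C) Dia Dia r -> Dia r is the dual of axiom 4, which corresponds to transitivity. Every such R is transitive — valid.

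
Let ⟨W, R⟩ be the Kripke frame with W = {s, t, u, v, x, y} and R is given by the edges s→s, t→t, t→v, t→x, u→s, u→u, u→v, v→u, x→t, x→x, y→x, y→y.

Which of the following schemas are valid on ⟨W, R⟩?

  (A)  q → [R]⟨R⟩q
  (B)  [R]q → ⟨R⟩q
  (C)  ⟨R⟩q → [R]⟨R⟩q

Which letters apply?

B

R is not symmetric: t R v but not v R t.
R is not euclidean: t R v and t R t but not v R t.
R is serial: every world has an R-successor.
(A) q → [R]⟨R⟩q is axiom B; it is valid on a frame exactly when R is symmetric. R is not symmetric, so not valid.
(B) [R]q → ⟨R⟩q is axiom D; it is valid on a frame exactly when R is serial. R is serial, so valid.
(C) ⟨R⟩q → [R]⟨R⟩q is axiom 5; it is valid on a frame exactly when R is euclidean. R is not euclidean, so not valid.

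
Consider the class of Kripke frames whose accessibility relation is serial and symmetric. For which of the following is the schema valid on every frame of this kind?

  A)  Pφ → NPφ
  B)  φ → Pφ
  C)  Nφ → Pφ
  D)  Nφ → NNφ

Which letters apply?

C

(A) axiom 5: valid iff R is euclidean. Such an R need not be euclidean — not valid.
(B) φ → Pφ (the dual of axiom T) characterises the reflexive frames. Such an R need not be reflexive — not valid.
(C) Nφ → Pφ is axiom D, which corresponds to seriality. Every such R is serial — valid.
(D) Nφ → NNφ is axiom 4; it is valid on a frame exactly when R is transitive. Such an R need not be transitive, so not valid.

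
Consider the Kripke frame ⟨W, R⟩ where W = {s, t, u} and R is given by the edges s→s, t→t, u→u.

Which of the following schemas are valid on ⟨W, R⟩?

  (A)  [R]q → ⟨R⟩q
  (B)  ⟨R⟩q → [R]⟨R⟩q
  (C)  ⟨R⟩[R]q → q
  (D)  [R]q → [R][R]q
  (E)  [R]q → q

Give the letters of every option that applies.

R is reflexive: each world relates to itself.
R is symmetric: every R-edge is matched by its reverse.
R is transitive: R is closed under composition.
R is euclidean: any two R-successors of the same world are R-related.
R is serial: every world has an R-successor.
(A) [R]q → ⟨R⟩q is axiom D, which corresponds to seriality. R is serial — valid.
(B) axiom 5: valid iff R is euclidean. R is euclidean — valid.
(C) ⟨R⟩[R]q → q is the dual of axiom B; it is valid on a frame exactly when R is symmetric. R is symmetric, so valid.
(D) [R]q → [R][R]q is axiom 4; it is valid on a frame exactly when R is transitive. R is transitive, so valid.
(E) [R]q → q is axiom T, which corresponds to reflexivity. R is reflexive — valid.

A, B, C, D, E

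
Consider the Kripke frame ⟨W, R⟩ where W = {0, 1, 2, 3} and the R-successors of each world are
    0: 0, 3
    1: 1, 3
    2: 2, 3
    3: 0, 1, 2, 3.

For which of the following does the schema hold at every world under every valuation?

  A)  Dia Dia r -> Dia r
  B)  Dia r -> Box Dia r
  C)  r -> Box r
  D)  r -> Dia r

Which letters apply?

D

R is reflexive: each world relates to itself.
R is not transitive: 0 R 3 and 3 R 1 but not 0 R 1.
R is not euclidean: 3 R 0 and 3 R 1 but not 0 R 1.
R is not a subset of the identity: 0 R 3 with 0 ≠ 3.
(A) the dual of axiom 4: valid iff R is transitive. R is not transitive — not valid.
(B) axiom 5: valid iff R is euclidean. R is not euclidean — not valid.
(C) r -> Box r (equivalent to ◇p→p) corresponds to R being a subset of the identity. Here R ⊄ identity, so not valid.
(D) r -> Dia r is the dual of axiom T; it is valid on a frame exactly when R is reflexive. R is reflexive, so valid.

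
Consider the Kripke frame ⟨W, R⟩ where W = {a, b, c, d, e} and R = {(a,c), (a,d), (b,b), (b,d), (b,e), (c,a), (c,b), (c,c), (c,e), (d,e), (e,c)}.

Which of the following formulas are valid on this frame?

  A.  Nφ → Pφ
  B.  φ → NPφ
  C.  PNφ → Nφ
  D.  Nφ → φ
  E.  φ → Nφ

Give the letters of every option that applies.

A

R is not reflexive: not a R a.
R is not symmetric: a R d but not d R a.
R is not euclidean: a R c and a R d but not c R d.
R is serial: every world has an R-successor.
R is not a subset of the identity: a R c with a ≠ c.
(A) axiom D: valid iff R is serial. R is serial — valid.
(B) φ → NPφ is axiom B, which corresponds to symmetry. R is not symmetric — not valid.
(C) the dual of axiom 5: valid iff R is euclidean. R is not euclidean — not valid.
(D) axiom T: valid iff R is reflexive. R is not reflexive — not valid.
(E) φ → Nφ (equivalent to ◇p→p) corresponds to R being a subset of the identity. Here R ⊄ identity, so not valid.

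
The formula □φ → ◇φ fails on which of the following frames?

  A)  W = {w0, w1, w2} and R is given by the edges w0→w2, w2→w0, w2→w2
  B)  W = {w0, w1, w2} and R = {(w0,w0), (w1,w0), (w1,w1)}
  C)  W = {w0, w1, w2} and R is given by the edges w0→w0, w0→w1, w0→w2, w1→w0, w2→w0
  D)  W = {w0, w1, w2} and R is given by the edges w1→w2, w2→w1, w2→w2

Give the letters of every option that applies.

The schema □φ → ◇φ is axiom D; it is valid on a frame iff R is serial.
(A) R is not serial (w1 has no R-successor), so the schema fails here.
(B) R is not serial (w2 has no R-successor), so the schema fails here.
(C) R is serial (every world has an R-successor), so the schema is valid here.
(D) R is not serial (w0 has no R-successor), so the schema fails here.

A, B, D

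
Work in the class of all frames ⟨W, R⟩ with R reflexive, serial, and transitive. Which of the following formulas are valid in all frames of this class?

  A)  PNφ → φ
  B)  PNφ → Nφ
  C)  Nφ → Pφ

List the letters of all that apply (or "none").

(A) PNφ → φ (the dual of axiom B) characterises the symmetric frames. Such an R need not be symmetric — not valid.
(B) PNφ → Nφ is the dual of axiom 5, which corresponds to the euclidean property. Such an R need not be euclidean — not valid.
(C) axiom D: valid iff R is serial. Every such R is serial — valid.

C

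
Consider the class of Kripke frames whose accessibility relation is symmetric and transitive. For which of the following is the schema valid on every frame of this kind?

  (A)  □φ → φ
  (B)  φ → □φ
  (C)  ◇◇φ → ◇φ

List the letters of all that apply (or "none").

C

A symmetric transitive relation is euclidean (uRv and uRw give vRu by symmetry, then vRw by transitivity).
(A) □φ → φ is axiom T, which corresponds to reflexivity. Such an R need not be reflexive — not valid.
(B) φ → □φ is equivalent to ◇p→p; it holds exactly when R ⊆ identity. Such an R need not be a subset of the identity — not valid.
(C) ◇◇φ → ◇φ (the dual of axiom 4) characterises the transitive frames. Every such R is transitive — valid.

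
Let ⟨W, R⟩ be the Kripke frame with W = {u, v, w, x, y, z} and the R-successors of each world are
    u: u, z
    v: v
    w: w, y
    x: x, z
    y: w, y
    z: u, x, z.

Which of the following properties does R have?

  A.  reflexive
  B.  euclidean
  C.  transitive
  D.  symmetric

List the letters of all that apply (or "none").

A, D

(A) reflexive: each world relates to itself.
(B) not euclidean: z R u and z R x but not u R x.
(C) not transitive: u R z and z R x but not u R x.
(D) symmetric: every R-edge is matched by its reverse.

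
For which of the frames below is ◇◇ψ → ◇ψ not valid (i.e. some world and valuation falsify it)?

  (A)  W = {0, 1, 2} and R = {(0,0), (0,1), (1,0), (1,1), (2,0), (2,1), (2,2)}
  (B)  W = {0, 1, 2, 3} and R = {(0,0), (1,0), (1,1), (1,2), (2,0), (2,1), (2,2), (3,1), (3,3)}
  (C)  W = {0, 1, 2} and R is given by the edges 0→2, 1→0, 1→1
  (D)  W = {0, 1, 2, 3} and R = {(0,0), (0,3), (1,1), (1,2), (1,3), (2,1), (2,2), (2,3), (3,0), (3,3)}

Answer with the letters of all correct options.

The schema ◇◇ψ → ◇ψ is the dual of axiom 4; it is valid on a frame iff R is transitive.
(A) R is transitive (R is closed under composition), so the schema is valid here.
(B) R is not transitive (3 R 1 and 1 R 0 but not 3 R 0), so the schema fails here.
(C) R is not transitive (1 R 0 and 0 R 2 but not 1 R 2), so the schema fails here.
(D) R is not transitive (1 R 3 and 3 R 0 but not 1 R 0), so the schema fails here.

B, C, D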